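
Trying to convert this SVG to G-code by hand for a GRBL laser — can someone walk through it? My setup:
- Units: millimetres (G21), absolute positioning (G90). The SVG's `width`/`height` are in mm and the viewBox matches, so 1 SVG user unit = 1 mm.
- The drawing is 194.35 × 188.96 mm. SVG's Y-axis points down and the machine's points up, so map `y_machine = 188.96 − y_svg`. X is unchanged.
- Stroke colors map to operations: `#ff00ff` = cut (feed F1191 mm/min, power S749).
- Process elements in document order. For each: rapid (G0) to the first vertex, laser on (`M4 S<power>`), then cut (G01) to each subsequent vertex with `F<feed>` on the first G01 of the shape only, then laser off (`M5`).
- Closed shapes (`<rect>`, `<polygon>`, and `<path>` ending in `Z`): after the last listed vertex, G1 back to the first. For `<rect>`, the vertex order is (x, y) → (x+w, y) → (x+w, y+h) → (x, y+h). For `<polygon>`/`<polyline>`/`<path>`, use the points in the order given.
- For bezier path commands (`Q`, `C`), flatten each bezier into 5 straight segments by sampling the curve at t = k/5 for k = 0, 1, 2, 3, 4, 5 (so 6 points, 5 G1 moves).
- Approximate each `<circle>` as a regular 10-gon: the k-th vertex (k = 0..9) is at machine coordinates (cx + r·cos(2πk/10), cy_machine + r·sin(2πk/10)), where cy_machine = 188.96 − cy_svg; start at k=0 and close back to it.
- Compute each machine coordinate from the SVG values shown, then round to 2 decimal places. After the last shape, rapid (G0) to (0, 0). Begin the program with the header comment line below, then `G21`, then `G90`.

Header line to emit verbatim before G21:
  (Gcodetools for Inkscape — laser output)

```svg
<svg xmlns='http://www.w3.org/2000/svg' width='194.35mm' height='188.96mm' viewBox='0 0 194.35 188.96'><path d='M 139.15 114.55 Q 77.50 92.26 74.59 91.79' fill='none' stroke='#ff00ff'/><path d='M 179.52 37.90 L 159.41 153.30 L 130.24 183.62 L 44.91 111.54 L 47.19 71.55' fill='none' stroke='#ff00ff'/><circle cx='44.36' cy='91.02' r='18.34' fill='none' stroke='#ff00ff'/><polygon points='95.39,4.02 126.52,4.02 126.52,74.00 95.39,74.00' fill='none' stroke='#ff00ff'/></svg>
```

(Gcodetools for Inkscape — laser output)
G21
G90
G0 X139.15 Y74.41
M4 S749
G01 X116.84 Y82.45 F1191
G01 X99.23 Y88.75
G01 X86.32 Y93.30
G01 X78.10 Y96.11
G01 X74.59 Y97.17
M5
G0 X179.52 Y151.06
M4 S749
G01 X159.41 Y35.66 F1191
G01 X130.24 Y5.34
G01 X44.91 Y77.42
G01 X47.19 Y117.41
M5
G0 X62.70 Y97.94
M4 S749
G01 X59.20 Y108.72 F1191
G01 X50.03 Y115.38
G01 X38.69 Y115.38
G01 X29.52 Y108.72
G01 X26.02 Y97.94
G01 X29.52 Y87.16
G01 X38.69 Y80.50
G01 X50.03 Y80.50
G01 X59.20 Y87.16
G01 X62.70 Y97.94
M5
G0 X95.39 Y184.94
M4 S749
G01 X126.52 Y184.94 F1191
G01 X126.52 Y114.96
G01 X95.39 Y114.96
G01 X95.39 Y184.94
M5
G0 X0.00 Y0.00

Since the viewBox matches the mm dimensions, user units are millimetres directly. The only transform is the Y-flip y_m = 188.96 − y_svg.

Shape 1 is a quadratic bezier drawn with `<path>`. Its stroke #ff00ff means cut at S749, F1191. After flipping Y the toolpath is (139.15,74.41) → (116.84,82.45) → (99.23,88.75) → (86.32,93.30) → (78.10,96.11) → (74.59,97.17).

Shape 2 is a open polyline drawn with `<path>`. Its stroke #ff00ff means cut at S749, F1191. After flipping Y the toolpath is (179.52,151.06) → (159.41,35.66) → (130.24,5.34) → (44.91,77.42) → (47.19,117.41).

Shape 3 is a circle drawn with `<circle>`. Its stroke #ff00ff means cut at S749, F1191. After flipping Y the toolpath is (62.70,97.94) → (59.20,108.72) → (50.03,115.38) → (38.69,115.38) → (29.52,108.72) → (26.02,97.94) → (29.52,87.16) → (38.69,80.50) → (50.03,80.50) → (59.20,87.16) → (62.70,97.94), returning to the start.

Shape 4 is a rectangle drawn with `<polygon>`. Its stroke #ff00ff means cut at S749, F1191. After flipping Y the toolpath is (95.39,184.94) → (126.52,184.94) → (126.52,114.96) → (95.39,114.96) → (95.39,184.94), returning to the start.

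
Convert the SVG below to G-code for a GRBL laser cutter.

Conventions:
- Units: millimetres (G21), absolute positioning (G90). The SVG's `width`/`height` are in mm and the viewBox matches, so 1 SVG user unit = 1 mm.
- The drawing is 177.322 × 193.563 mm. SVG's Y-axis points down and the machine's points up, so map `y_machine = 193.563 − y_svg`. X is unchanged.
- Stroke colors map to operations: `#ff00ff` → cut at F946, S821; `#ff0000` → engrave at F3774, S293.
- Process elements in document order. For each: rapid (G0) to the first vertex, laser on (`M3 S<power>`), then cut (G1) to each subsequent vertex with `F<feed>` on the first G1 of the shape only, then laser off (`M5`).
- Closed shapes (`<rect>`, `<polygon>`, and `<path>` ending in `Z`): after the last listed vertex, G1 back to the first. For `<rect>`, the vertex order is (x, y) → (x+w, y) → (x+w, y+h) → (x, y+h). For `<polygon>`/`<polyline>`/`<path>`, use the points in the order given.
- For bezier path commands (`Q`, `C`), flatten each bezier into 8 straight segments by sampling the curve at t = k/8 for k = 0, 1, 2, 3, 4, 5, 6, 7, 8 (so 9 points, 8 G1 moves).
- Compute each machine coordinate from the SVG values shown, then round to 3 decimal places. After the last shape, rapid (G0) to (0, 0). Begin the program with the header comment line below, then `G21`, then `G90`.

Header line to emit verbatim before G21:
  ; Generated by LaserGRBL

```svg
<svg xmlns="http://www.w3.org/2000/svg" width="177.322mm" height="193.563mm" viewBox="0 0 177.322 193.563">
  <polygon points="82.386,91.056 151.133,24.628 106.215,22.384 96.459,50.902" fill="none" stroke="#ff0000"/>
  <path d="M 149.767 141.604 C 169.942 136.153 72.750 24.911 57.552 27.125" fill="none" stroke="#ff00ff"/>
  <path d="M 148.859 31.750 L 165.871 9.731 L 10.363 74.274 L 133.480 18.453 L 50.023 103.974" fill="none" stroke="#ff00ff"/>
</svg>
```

; Generated by LaserGRBL
G21
G90
G0 X82.386 Y102.507
M3 S293
G1 X151.133 Y168.935 F3774
G1 X106.215 Y171.179
G1 X96.459 Y142.661
G1 X82.386 Y102.507
M5
G0 X149.767 Y51.959
M3 S821
G1 X152.220 Y58.534 F946
G1 X146.007 Y72.457
G1 X133.463 Y91.160
G1 X116.924 Y112.073
G1 X98.728 Y132.626
G1 X81.209 Y150.251
G1 X66.705 Y162.378
G1 X57.552 Y166.438
M5
G0 X148.859 Y161.813
M3 S821
G1 X165.871 Y183.832 F946
G1 X10.363 Y119.289
G1 X133.480 Y175.110
G1 X50.023 Y89.589
M5
G0 X0.000 Y0.000

viewBox `0 0 177.322 193.563` with mm width/height → 1 unit = 1 mm. Flip: y_m = 193.563 − y_svg.

**Shape 1** — `<polygon>` closed polygon, stroke `#ff0000` → engrave (S293, F3774). Machine vertices: (82.386,102.507) → (151.133,168.935) → (106.215,171.179) → (96.459,142.661) → (82.386,102.507). Closed: final G1 returns to the first vertex.

**Shape 2** — `<path>` cubic bezier, stroke `#ff00ff` → cut (S821, F946). Control points (SVG): P0=(149.767,141.604), P1=(169.942,136.153), P2=(72.750,24.911), P3=(57.552,27.125); sampled at t=k/8. Machine vertices: (149.767,51.959) → (152.220,58.534) → (146.007,72.457) → (133.463,91.160) → (116.924,112.073) → (98.728,132.626) → (81.209,150.251) → (66.705,162.378) → (57.552,166.438). Open path.

**Shape 3** — `<path>` open polyline, stroke `#ff00ff` → cut (S821, F946). Machine vertices: (148.859,161.813) → (165.871,183.832) → (10.363,119.289) → (133.480,175.110) → (50.023,89.589). Open path.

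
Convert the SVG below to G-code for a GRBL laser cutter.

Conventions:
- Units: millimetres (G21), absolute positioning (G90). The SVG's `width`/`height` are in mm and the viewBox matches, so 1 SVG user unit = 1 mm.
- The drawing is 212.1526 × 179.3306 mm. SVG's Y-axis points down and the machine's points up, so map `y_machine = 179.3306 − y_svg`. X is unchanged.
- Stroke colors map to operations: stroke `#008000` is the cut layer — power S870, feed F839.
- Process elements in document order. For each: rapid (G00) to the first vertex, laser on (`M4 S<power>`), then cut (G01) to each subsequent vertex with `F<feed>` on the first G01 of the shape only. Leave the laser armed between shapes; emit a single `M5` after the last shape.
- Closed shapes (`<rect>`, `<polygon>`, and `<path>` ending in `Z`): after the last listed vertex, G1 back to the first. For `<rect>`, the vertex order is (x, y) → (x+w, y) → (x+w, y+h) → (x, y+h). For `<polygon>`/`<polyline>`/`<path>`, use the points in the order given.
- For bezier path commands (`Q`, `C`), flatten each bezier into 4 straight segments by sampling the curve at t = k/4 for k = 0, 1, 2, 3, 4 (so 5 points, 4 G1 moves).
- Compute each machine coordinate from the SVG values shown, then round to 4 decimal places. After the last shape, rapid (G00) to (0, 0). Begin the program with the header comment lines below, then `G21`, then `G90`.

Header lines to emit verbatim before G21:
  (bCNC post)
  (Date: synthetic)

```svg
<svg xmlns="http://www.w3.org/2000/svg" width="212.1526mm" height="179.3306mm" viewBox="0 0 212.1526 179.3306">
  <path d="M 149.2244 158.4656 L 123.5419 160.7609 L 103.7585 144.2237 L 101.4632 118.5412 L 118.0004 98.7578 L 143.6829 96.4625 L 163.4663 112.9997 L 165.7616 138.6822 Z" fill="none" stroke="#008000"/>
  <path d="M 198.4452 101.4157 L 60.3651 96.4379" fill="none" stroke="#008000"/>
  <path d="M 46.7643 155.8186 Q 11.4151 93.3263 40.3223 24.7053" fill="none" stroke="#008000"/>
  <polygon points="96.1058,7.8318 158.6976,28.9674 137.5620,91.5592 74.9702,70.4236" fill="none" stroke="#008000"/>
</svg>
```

(bCNC post)
(Date: synthetic)
G21
G90
G00 X149.2244 Y20.8650
M4 S870
G01 X123.5419 Y18.5697 F839
G01 X103.7585 Y35.1069
G01 X101.4632 Y60.7894
G01 X118.0004 Y80.5728
G01 X143.6829 Y82.8681
G01 X163.4663 Y66.3309
G01 X165.7616 Y40.6484
G01 X149.2244 Y20.8650
G00 X198.4452 Y77.9149
M4 S870
G01 X60.3651 Y82.8927 F839
G00 X46.7643 Y23.5120
M4 S870
G01 X33.1057 Y55.1412 F839
G01 X27.4792 Y87.5365
G01 X29.8847 Y120.6978
G01 X40.3223 Y154.6253
G00 X96.1058 Y171.4988
M4 S870
G01 X158.6976 Y150.3632 F839
G01 X137.5620 Y87.7714
G01 X74.9702 Y108.9070
G01 X96.1058 Y171.4988
M5
G00 X0.0000 Y0.0000

viewBox `0 0 212.1526 179.3306` with mm width/height → 1 unit = 1 mm. Flip: y_m = 179.3306 − y_svg.

**Shape 1** — `<path>` regular polygon, stroke `#008000` → cut (S870, F839). Machine vertices: (149.2244,20.8650) → (123.5419,18.5697) → (103.7585,35.1069) → (101.4632,60.7894) → (118.0004,80.5728) → (143.6829,82.8681) → (163.4663,66.3309) → (165.7616,40.6484) → (149.2244,20.8650). Closed: final G1 returns to the first vertex.

**Shape 2** — `<path>` line segment, stroke `#008000` → cut (S870, F839). Machine vertices: (198.4452,77.9149) → (60.3651,82.8927). Open path.

**Shape 3** — `<path>` quadratic bezier, stroke `#008000` → cut (S870, F839). Control points (SVG): P0=(46.7643,155.8186), P1=(11.4151,93.3263), P2=(40.3223,24.7053); sampled at t=k/4. Machine vertices: (46.7643,23.5120) → (33.1057,55.1412) → (27.4792,87.5365) → (29.8847,120.6978) → (40.3223,154.6253). Open path.

**Shape 4** — `<polygon>` regular polygon, stroke `#008000` → cut (S870, F839). Machine vertices: (96.1058,171.4988) → (158.6976,150.3632) → (137.5620,87.7714) → (74.9702,108.9070) → (96.1058,171.4988). Closed: final G1 returns to the first vertex.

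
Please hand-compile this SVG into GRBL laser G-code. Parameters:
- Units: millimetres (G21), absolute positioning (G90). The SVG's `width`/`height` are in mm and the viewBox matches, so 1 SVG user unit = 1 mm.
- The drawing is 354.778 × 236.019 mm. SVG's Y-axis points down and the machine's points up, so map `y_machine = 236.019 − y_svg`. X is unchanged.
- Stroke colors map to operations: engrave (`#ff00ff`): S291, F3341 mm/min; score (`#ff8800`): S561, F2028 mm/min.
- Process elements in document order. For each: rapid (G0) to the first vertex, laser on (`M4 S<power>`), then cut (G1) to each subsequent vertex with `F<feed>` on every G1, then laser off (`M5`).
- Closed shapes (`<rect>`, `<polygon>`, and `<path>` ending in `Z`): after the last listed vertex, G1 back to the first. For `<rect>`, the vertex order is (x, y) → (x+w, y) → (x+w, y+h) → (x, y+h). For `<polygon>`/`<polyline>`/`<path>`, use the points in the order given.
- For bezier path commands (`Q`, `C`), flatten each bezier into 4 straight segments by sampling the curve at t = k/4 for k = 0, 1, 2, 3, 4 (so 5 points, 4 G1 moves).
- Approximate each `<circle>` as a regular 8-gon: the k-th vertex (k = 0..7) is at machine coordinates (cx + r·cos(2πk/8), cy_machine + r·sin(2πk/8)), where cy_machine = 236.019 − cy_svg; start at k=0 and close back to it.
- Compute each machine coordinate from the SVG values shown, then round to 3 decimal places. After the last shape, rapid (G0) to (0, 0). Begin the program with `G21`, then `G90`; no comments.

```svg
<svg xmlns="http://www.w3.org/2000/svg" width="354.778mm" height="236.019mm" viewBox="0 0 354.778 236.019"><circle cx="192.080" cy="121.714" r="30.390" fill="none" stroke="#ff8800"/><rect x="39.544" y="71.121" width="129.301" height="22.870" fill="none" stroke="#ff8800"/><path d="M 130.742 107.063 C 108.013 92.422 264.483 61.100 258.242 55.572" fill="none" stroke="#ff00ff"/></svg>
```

G21
G90
G0 X222.470 Y114.305
M4 S561
G1 X213.569 Y135.794 F2028
G1 X192.080 Y144.695 F2028
G1 X170.591 Y135.794 F2028
G1 X161.690 Y114.305 F2028
G1 X170.591 Y92.816 F2028
G1 X192.080 Y83.915 F2028
G1 X213.569 Y92.816 F2028
G1 X222.470 Y114.305 F2028
M5
G0 X39.544 Y164.898
M4 S561
G1 X168.845 Y164.898 F2028
G1 X168.845 Y142.028 F2028
G1 X39.544 Y142.028 F2028
G1 X39.544 Y164.898 F2028
M5
G0 X130.742 Y128.956
M4 S291
G1 X141.953 Y142.401 F3341
G1 X188.309 Y158.119 F3341
G1 X237.757 Y172.128 F3341
G1 X258.242 Y180.447 F3341
M5
G0 X0.000 Y0.000

1 u = 1 mm; y_m = 236.019 − y.

[1] `<circle>` circle, #ff8800→score S561 F2028: (222.470,114.305) → (213.569,135.794) → (192.080,144.695) → (170.591,135.794) → (161.690,114.305) → (170.591,92.816) → (192.080,83.915) → (213.569,92.816) → (222.470,114.305) (closed)

[2] `<rect>` rectangle, #ff8800→score S561 F2028: (39.544,164.898) → (168.845,164.898) → (168.845,142.028) → (39.544,142.028) → (39.544,164.898) (closed)

[3] `<path>` cubic bezier, #ff00ff→engrave S291 F3341: (130.742,128.956) → (141.953,142.401) → (188.309,158.119) → (237.757,172.128) → (258.242,180.447)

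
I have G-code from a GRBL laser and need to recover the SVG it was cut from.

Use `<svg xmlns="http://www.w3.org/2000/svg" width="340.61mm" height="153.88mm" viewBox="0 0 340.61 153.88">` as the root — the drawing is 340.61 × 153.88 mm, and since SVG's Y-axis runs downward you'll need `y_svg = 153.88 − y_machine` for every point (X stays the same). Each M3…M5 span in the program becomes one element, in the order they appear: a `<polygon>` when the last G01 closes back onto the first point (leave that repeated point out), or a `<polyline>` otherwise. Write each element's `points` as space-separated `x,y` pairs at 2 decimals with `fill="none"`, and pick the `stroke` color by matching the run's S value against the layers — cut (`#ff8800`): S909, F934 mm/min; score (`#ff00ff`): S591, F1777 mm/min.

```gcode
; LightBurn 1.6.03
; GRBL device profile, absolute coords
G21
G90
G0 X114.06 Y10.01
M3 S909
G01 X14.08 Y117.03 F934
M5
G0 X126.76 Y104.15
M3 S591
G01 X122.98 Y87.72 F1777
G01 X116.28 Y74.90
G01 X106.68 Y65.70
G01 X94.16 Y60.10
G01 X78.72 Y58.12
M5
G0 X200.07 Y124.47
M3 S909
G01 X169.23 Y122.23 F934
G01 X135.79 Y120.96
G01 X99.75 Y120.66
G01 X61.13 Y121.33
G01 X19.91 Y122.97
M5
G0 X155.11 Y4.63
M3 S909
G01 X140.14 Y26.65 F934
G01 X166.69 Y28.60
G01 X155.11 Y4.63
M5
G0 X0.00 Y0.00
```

y_svg = 153.88 − y_m.

[1] S909→`#ff8800` (cut); open run; points: 114.06,143.87 14.08,36.85

[2] S591→`#ff00ff` (score); open run; points: 126.76,49.73 122.98,66.16 116.28,78.98 106.68,88.18 94.16,93.78 78.72,95.76

[3] S909→`#ff8800` (cut); open run; points: 200.07,29.41 169.23,31.65 135.79,32.92 99.75,33.22 61.13,32.55 19.91,30.91

[4] S909→`#ff8800` (cut); closed run; points: 155.11,149.25 140.14,127.23 166.69,125.28

<svg xmlns="http://www.w3.org/2000/svg" width="340.61mm" height="153.88mm" viewBox="0 0 340.61 153.88">
  <polyline points="114.06,143.87 14.08,36.85" fill="none" stroke="#ff8800"/>
  <polyline points="126.76,49.73 122.98,66.16 116.28,78.98 106.68,88.18 94.16,93.78 78.72,95.76" fill="none" stroke="#ff00ff"/>
  <polyline points="200.07,29.41 169.23,31.65 135.79,32.92 99.75,33.22 61.13,32.55 19.91,30.91" fill="none" stroke="#ff8800"/>
  <polygon points="155.11,149.25 140.14,127.23 166.69,125.28" fill="none" stroke="#ff8800"/>
</svg>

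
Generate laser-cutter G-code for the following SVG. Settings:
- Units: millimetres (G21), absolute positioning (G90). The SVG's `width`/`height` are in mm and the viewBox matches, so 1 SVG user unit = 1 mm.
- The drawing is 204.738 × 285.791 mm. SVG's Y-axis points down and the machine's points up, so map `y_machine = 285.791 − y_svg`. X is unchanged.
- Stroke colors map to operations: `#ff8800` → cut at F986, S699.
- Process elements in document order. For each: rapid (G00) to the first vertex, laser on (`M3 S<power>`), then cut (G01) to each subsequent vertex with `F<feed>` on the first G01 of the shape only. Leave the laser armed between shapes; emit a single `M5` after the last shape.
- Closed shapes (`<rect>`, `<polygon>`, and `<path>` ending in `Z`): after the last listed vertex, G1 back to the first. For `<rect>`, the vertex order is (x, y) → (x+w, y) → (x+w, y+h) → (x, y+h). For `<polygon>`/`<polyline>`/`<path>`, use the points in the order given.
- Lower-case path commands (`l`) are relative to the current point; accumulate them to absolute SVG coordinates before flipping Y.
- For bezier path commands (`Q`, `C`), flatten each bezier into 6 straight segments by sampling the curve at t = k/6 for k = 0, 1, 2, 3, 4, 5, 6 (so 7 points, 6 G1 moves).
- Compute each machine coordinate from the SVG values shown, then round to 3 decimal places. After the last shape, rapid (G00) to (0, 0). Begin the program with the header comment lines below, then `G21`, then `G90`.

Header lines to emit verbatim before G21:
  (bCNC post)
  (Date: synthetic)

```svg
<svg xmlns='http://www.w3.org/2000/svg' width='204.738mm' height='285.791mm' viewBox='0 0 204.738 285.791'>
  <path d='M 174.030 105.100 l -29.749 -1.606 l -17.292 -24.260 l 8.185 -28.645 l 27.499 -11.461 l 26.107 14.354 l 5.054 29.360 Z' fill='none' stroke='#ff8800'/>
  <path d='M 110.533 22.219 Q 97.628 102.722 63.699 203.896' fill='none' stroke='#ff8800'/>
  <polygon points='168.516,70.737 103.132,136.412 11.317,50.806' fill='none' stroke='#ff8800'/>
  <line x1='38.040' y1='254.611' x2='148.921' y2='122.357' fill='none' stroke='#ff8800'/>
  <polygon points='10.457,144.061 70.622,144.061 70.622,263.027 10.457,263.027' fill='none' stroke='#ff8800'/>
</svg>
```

(bCNC post)
(Date: synthetic)
G21
G90
G00 X174.030 Y180.691
M3 S699
G01 X144.281 Y182.297 F986
G01 X126.989 Y206.557
G01 X135.174 Y235.202
G01 X162.673 Y246.663
G01 X188.780 Y232.309
G01 X193.834 Y202.949
G01 X174.030 Y180.691
G00 X110.533 Y263.572
M3 S699
G01 X105.647 Y236.163 F986
G01 X99.594 Y207.607
G01 X92.372 Y177.901
G01 X83.982 Y147.048
G01 X74.425 Y115.045
G01 X63.699 Y81.895
G00 X168.516 Y215.054
M3 S699
G01 X103.132 Y149.379 F986
G01 X11.317 Y234.985
G01 X168.516 Y215.054
G00 X38.040 Y31.180
M3 S699
G01 X148.921 Y163.434 F986
G00 X10.457 Y141.730
M3 S699
G01 X70.622 Y141.730 F986
G01 X70.622 Y22.764
G01 X10.457 Y22.764
G01 X10.457 Y141.730
M5
G00 X0.000 Y0.000

viewBox `0 0 204.738 285.791` with mm width/height → 1 unit = 1 mm. Flip: y_m = 285.791 − y_svg.

**Shape 1** — `<path>` regular polygon, stroke `#ff8800` → cut (S699, F986). Machine vertices: (174.030,180.691) → (144.281,182.297) → (126.989,206.557) → (135.174,235.202) → (162.673,246.663) → (188.780,232.309) → (193.834,202.949) → (174.030,180.691). Closed: final G1 returns to the first vertex.

**Shape 2** — `<path>` quadratic bezier, stroke `#ff8800` → cut (S699, F986). Control points (SVG): P0=(110.533,22.219), P1=(97.628,102.722), P2=(63.699,203.896); sampled at t=k/6. Machine vertices: (110.533,263.572) → (105.647,236.163) → (99.594,207.607) → (92.372,177.901) → (83.982,147.048) → (74.425,115.045) → (63.699,81.895). Open path.

**Shape 3** — `<polygon>` closed polygon, stroke `#ff8800` → cut (S699, F986). Machine vertices: (168.516,215.054) → (103.132,149.379) → (11.317,234.985) → (168.516,215.054). Closed: final G1 returns to the first vertex.

**Shape 4** — `<line>` line segment, stroke `#ff8800` → cut (S699, F986). Machine vertices: (38.040,31.180) → (148.921,163.434). Open path.

**Shape 5** — `<polygon>` rectangle, stroke `#ff8800` → cut (S699, F986). Machine vertices: (10.457,141.730) → (70.622,141.730) → (70.622,22.764) → (10.457,22.764) → (10.457,141.730). Closed: final G1 returns to the first vertex.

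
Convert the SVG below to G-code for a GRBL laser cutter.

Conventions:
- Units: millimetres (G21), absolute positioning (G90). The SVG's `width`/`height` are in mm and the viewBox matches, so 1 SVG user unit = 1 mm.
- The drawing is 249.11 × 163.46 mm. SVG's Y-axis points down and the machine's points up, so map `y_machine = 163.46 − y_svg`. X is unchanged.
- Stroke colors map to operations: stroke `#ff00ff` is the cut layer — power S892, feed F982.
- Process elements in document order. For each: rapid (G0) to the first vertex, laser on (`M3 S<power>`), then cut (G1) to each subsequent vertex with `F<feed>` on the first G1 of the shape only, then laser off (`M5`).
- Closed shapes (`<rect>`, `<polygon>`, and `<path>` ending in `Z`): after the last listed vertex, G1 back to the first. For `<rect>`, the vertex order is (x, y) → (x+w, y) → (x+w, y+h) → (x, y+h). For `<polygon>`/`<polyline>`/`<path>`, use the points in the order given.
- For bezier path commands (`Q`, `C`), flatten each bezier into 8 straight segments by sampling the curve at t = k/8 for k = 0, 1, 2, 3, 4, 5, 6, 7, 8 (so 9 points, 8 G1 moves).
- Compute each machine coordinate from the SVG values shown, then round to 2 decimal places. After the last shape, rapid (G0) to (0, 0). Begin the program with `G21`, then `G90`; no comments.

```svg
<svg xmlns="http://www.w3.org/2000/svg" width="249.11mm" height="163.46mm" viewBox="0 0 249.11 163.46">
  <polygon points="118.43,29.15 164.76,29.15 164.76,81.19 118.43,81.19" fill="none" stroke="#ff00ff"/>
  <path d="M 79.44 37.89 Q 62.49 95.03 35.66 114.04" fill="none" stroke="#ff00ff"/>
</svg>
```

1 u = 1 mm; y_m = 163.46 − y.

[1] `<polygon>` rectangle, #ff00ff→cut S892 F982: (118.43,134.31) → (164.76,134.31) → (164.76,82.27) → (118.43,82.27) → (118.43,134.31) (closed)

[2] `<path>` quadratic bezier, #ff00ff→cut S892 F982: (79.44,125.57) → (75.05,111.88) → (70.35,99.38) → (65.34,88.08) → (60.02,77.96) → (54.39,69.04) → (48.46,61.31) → (42.21,54.77) → (35.66,49.42)

G21
G90
G0 X118.43 Y134.31
M3 S892
G1 X164.76 Y134.31 F982
G1 X164.76 Y82.27
G1 X118.43 Y82.27
G1 X118.43 Y134.31
M5
G0 X79.44 Y125.57
M3 S892
G1 X75.05 Y111.88 F982
G1 X70.35 Y99.38
G1 X65.34 Y88.08
G1 X60.02 Y77.96
G1 X54.39 Y69.04
G1 X48.46 Y61.31
G1 X42.21 Y54.77
G1 X35.66 Y49.42
M5
G0 X0.00 Y0.00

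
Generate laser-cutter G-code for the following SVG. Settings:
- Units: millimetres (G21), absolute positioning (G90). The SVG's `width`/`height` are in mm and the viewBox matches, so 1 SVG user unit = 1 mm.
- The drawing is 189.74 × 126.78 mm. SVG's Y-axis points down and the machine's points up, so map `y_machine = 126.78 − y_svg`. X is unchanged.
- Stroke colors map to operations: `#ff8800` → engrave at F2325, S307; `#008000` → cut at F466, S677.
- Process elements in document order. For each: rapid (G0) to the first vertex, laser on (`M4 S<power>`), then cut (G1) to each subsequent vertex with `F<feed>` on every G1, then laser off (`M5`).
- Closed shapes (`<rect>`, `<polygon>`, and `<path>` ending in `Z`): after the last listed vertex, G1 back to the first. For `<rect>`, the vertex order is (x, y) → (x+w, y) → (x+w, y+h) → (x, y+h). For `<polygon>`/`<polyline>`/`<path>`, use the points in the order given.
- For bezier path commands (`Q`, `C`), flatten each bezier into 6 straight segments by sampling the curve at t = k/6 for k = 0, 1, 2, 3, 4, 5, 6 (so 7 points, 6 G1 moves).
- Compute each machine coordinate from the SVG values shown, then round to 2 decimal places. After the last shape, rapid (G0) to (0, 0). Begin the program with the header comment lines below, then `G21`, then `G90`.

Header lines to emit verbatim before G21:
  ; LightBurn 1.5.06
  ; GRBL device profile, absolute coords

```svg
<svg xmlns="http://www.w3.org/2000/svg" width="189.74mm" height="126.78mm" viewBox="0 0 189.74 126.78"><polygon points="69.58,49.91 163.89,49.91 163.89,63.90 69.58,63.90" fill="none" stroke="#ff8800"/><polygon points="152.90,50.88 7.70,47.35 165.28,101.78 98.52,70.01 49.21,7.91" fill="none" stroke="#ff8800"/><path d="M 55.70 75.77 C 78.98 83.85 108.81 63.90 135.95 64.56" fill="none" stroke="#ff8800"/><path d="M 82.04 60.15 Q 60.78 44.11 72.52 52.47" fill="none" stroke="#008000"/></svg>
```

; LightBurn 1.5.06
; GRBL device profile, absolute coords
G21
G90
G0 X69.58 Y76.87
M4 S307
G1 X163.89 Y76.87 F2325
G1 X163.89 Y62.88 F2325
G1 X69.58 Y62.88 F2325
G1 X69.58 Y76.87 F2325
M5
G0 X152.90 Y75.90
M4 S307
G1 X7.70 Y79.43 F2325
G1 X165.28 Y25.00 F2325
G1 X98.52 Y56.77 F2325
G1 X49.21 Y118.87 F2325
G1 X152.90 Y75.90 F2325
M5
G0 X55.70 Y51.01
M4 S307
G1 X67.84 Y49.08 F2325
G1 X80.82 Y50.47 F2325
G1 X94.38 Y53.83 F2325
G1 X108.26 Y57.81 F2325
G1 X122.20 Y61.06 F2325
G1 X135.95 Y62.22 F2325
M5
G0 X82.04 Y66.63
M4 S677
G1 X75.87 Y71.30 F466
G1 X71.53 Y74.61 F466
G1 X69.03 Y76.57 F466
G1 X68.36 Y77.17 F466
G1 X69.52 Y76.42 F466
G1 X72.52 Y74.31 F466
M5
G0 X0.00 Y0.00

1 u = 1 mm; y_m = 126.78 − y.

[1] `<polygon>` rectangle, #ff8800→engrave S307 F2325: (69.58,76.87) → (163.89,76.87) → (163.89,62.88) → (69.58,62.88) → (69.58,76.87) (closed)

[2] `<polygon>` closed polygon, #ff8800→engrave S307 F2325: (152.90,75.90) → (7.70,79.43) → (165.28,25.00) → (98.52,56.77) → (49.21,118.87) → (152.90,75.90) (closed)

[3] `<path>` cubic bezier, #ff8800→engrave S307 F2325: (55.70,51.01) → (67.84,49.08) → (80.82,50.47) → (94.38,53.83) → (108.26,57.81) → (122.20,61.06) → (135.95,62.22)

[4] `<path>` quadratic bezier, #008000→cut S677 F466: (82.04,66.63) → (75.87,71.30) → (71.53,74.61) → (69.03,76.57) → (68.36,77.17) → (69.52,76.42) → (72.52,74.31)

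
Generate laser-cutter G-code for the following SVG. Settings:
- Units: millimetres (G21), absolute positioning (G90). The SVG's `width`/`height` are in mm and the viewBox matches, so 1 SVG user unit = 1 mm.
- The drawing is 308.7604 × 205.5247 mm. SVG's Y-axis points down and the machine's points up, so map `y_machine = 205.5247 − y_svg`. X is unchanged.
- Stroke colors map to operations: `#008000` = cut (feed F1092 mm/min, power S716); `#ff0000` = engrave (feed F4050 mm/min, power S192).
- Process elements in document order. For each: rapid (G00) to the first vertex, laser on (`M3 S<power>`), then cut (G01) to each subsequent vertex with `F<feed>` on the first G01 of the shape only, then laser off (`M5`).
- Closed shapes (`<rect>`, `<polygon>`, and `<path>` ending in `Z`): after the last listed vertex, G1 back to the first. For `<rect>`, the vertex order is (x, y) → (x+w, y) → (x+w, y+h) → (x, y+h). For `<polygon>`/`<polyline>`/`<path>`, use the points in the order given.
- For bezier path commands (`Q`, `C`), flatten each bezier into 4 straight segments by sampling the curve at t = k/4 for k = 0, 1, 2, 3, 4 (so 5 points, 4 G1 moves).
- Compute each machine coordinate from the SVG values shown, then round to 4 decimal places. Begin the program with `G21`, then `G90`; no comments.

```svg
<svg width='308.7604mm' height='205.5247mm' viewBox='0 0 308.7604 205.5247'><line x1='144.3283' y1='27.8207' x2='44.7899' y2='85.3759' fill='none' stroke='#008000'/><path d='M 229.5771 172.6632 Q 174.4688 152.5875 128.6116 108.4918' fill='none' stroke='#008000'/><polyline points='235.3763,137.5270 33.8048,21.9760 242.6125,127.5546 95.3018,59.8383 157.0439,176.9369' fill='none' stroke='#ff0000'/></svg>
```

G21
G90
G00 X144.3283 Y177.7040
M3 S716
G01 X44.7899 Y120.1488 F1092
M5
G00 X229.5771 Y32.8615
M3 S716
G01 X202.6011 Y44.4006 F1092
G01 X176.7816 Y58.9422
G01 X152.1184 Y76.4863
G01 X128.6116 Y97.0329
M5
G00 X235.3763 Y67.9977
M3 S192
G01 X33.8048 Y183.5487 F4050
G01 X242.6125 Y77.9701
G01 X95.3018 Y145.6864
G01 X157.0439 Y28.5878
M5

1 u = 1 mm; y_m = 205.5247 − y.

[1] `<line>` line segment, #008000→cut S716 F1092: (144.3283,177.7040) → (44.7899,120.1488)

[2] `<path>` quadratic bezier, #008000→cut S716 F1092: (229.5771,32.8615) → (202.6011,44.4006) → (176.7816,58.9422) → (152.1184,76.4863) → (128.6116,97.0329)

[3] `<polyline>` open polyline, #ff0000→engrave S192 F4050: (235.3763,67.9977) → (33.8048,183.5487) → (242.6125,77.9701) → (95.3018,145.6864) → (157.0439,28.5878)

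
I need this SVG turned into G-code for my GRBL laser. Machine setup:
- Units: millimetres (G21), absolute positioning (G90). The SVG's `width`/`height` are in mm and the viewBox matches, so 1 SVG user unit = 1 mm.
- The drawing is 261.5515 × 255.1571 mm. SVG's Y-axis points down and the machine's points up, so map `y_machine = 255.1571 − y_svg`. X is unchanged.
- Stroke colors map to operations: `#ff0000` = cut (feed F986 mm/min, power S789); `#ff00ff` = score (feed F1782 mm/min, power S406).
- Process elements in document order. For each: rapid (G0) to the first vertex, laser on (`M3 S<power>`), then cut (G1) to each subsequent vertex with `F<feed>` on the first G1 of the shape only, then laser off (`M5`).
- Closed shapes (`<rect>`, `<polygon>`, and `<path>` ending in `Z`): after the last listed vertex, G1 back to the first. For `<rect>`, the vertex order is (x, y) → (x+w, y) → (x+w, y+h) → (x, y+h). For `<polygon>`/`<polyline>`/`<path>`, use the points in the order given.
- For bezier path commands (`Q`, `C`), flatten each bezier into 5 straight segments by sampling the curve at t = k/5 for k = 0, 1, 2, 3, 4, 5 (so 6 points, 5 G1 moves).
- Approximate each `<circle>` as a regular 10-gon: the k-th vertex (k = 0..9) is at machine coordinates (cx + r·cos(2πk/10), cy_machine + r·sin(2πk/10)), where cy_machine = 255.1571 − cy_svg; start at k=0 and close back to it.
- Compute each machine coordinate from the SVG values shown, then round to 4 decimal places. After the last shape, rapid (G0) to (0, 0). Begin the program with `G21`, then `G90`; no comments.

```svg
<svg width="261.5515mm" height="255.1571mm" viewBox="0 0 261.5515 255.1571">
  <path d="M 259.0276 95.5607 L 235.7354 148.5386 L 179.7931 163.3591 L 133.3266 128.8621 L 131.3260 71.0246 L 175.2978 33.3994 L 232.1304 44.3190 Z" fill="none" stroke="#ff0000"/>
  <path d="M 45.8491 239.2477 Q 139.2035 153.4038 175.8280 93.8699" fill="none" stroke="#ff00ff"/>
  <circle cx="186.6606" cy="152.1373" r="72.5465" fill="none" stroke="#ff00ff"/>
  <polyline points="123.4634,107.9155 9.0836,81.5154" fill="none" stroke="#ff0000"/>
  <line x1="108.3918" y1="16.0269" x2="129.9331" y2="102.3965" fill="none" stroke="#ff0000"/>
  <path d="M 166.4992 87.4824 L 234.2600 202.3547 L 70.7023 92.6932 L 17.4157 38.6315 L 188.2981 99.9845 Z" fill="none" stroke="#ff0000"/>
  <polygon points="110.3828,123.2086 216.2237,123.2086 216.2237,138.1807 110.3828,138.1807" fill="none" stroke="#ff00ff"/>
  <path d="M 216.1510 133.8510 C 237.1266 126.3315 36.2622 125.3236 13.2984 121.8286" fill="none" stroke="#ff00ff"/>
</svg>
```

G21
G90
G0 X259.0276 Y159.5964
M3 S789
G1 X235.7354 Y106.6185 F986
G1 X179.7931 Y91.7980
G1 X133.3266 Y126.2950
G1 X131.3260 Y184.1325
G1 X175.2978 Y221.7577
G1 X232.1304 Y210.8381
G1 X259.0276 Y159.5964
M5
G0 X45.8491 Y15.9094
M3 S406
G1 X80.9217 Y49.1946 F1782
G1 X111.4558 Y80.3749
G1 X137.4516 Y109.4505
G1 X158.9090 Y136.4212
G1 X175.8280 Y161.2872
M5
G0 X259.2071 Y103.0198
M3 S406
G1 X245.3520 Y145.6616 F1782
G1 X209.0787 Y172.0156
G1 X164.2425 Y172.0156
G1 X127.9692 Y145.6616
G1 X114.1141 Y103.0198
G1 X127.9692 Y60.3780
G1 X164.2425 Y34.0240
G1 X209.0787 Y34.0240
G1 X245.3520 Y60.3780
G1 X259.2071 Y103.0198
M5
G0 X123.4634 Y147.2416
M3 S789
G1 X9.0836 Y173.6417 F986
M5
G0 X108.3918 Y239.1302
M3 S789
G1 X129.9331 Y152.7606 F986
M5
G0 X166.4992 Y167.6747
M3 S789
G1 X234.2600 Y52.8024 F986
G1 X70.7023 Y162.4639
G1 X17.4157 Y216.5256
G1 X188.2981 Y155.1726
G1 X166.4992 Y167.6747
M5
G0 X110.3828 Y131.9485
M3 S406
G1 X216.2237 Y131.9485 F1782
G1 X216.2237 Y116.9764
G1 X110.3828 Y116.9764
G1 X110.3828 Y131.9485
M5
G0 X216.1510 Y121.3061
M3 S406
G1 X205.3135 Y125.1084 F1782
G1 X160.4219 Y127.7798
G1 X100.6638 Y129.7524
G1 X45.2268 Y131.4580
G1 X13.2984 Y133.3285
M5
G0 X0.0000 Y0.0000

1 u = 1 mm; y_m = 255.1571 − y.

[1] `<path>` regular polygon, #ff0000→cut S789 F986: (259.0276,159.5964) → (235.7354,106.6185) → (179.7931,91.7980) → (133.3266,126.2950) → (131.3260,184.1325) → (175.2978,221.7577) → (232.1304,210.8381) → (259.0276,159.5964) (closed)

[2] `<path>` quadratic bezier, #ff00ff→score S406 F1782: (45.8491,15.9094) → (80.9217,49.1946) → (111.4558,80.3749) → (137.4516,109.4505) → (158.9090,136.4212) → (175.8280,161.2872)

[3] `<circle>` circle, #ff00ff→score S406 F1782: (259.2071,103.0198) → (245.3520,145.6616) → (209.0787,172.0156) → (164.2425,172.0156) → (127.9692,145.6616) → (114.1141,103.0198) → (127.9692,60.3780) → (164.2425,34.0240) → (209.0787,34.0240) → (245.3520,60.3780) → (259.2071,103.0198) (closed)

[4] `<polyline>` line segment, #ff0000→cut S789 F986: (123.4634,147.2416) → (9.0836,173.6417)

[5] `<line>` line segment, #ff0000→cut S789 F986: (108.3918,239.1302) → (129.9331,152.7606)

[6] `<path>` closed polygon, #ff0000→cut S789 F986: (166.4992,167.6747) → (234.2600,52.8024) → (70.7023,162.4639) → (17.4157,216.5256) → (188.2981,155.1726) → (166.4992,167.6747) (closed)

[7] `<polygon>` rectangle, #ff00ff→score S406 F1782: (110.3828,131.9485) → (216.2237,131.9485) → (216.2237,116.9764) → (110.3828,116.9764) → (110.3828,131.9485) (closed)

[8] `<path>` cubic bezier, #ff00ff→score S406 F1782: (216.1510,121.3061) → (205.3135,125.1084) → (160.4219,127.7798) → (100.6638,129.7524) → (45.2268,131.4580) → (13.2984,133.3285)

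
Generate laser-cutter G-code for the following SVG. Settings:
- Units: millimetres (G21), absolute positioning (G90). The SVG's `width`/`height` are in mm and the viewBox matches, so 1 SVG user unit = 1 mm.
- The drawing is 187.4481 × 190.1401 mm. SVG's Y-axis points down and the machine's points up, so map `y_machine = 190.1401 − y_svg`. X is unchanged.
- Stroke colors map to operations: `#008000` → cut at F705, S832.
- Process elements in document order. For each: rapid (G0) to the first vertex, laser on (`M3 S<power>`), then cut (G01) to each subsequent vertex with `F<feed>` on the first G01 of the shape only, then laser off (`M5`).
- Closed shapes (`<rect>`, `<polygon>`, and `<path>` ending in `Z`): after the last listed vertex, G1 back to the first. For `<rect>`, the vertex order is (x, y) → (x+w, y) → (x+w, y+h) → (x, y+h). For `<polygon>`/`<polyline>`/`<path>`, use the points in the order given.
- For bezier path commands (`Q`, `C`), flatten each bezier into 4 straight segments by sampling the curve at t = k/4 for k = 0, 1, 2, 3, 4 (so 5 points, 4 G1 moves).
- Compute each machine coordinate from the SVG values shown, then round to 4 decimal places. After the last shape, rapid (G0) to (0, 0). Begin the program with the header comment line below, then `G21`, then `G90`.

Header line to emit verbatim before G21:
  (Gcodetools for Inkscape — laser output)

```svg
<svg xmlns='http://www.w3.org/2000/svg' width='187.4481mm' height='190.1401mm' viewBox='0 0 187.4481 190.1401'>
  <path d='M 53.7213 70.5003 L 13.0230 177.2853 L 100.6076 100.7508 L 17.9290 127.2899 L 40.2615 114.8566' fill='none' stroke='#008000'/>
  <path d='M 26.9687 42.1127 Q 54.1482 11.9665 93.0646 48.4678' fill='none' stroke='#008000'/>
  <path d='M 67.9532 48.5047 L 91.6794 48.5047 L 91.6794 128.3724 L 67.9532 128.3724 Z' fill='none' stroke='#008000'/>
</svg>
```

(Gcodetools for Inkscape — laser output)
G21
G90
G0 X53.7213 Y119.6398
M3 S832
G01 X13.0230 Y12.8548 F705
G01 X100.6076 Y89.3893
G01 X17.9290 Y62.8502
G01 X40.2615 Y75.2835
M5
G0 X26.9687 Y148.0274
M3 S832
G01 X41.2920 Y158.9350 F705
G01 X57.0824 Y161.5117
G01 X74.3400 Y155.7575
G01 X93.0646 Y141.6723
M5
G0 X67.9532 Y141.6354
M3 S832
G01 X91.6794 Y141.6354 F705
G01 X91.6794 Y61.7677
G01 X67.9532 Y61.7677
G01 X67.9532 Y141.6354
M5
G0 X0.0000 Y0.0000

Since the viewBox matches the mm dimensions, user units are millimetres directly. The only transform is the Y-flip y_m = 190.1401 − y_svg.

Shape 1 is a open polyline drawn with `<path>`. Its stroke #008000 means cut at S832, F705. After flipping Y the toolpath is (53.7213,119.6398) → (13.0230,12.8548) → (100.6076,89.3893) → (17.9290,62.8502) → (40.2615,75.2835).

Shape 2 is a quadratic bezier drawn with `<path>`. Its stroke #008000 means cut at S832, F705. After flipping Y the toolpath is (26.9687,148.0274) → (41.2920,158.9350) → (57.0824,161.5117) → (74.3400,155.7575) → (93.0646,141.6723).

Shape 3 is a rectangle drawn with `<path>`. Its stroke #008000 means cut at S832, F705. After flipping Y the toolpath is (67.9532,141.6354) → (91.6794,141.6354) → (91.6794,61.7677) → (67.9532,61.7677) → (67.9532,141.6354), returning to the start.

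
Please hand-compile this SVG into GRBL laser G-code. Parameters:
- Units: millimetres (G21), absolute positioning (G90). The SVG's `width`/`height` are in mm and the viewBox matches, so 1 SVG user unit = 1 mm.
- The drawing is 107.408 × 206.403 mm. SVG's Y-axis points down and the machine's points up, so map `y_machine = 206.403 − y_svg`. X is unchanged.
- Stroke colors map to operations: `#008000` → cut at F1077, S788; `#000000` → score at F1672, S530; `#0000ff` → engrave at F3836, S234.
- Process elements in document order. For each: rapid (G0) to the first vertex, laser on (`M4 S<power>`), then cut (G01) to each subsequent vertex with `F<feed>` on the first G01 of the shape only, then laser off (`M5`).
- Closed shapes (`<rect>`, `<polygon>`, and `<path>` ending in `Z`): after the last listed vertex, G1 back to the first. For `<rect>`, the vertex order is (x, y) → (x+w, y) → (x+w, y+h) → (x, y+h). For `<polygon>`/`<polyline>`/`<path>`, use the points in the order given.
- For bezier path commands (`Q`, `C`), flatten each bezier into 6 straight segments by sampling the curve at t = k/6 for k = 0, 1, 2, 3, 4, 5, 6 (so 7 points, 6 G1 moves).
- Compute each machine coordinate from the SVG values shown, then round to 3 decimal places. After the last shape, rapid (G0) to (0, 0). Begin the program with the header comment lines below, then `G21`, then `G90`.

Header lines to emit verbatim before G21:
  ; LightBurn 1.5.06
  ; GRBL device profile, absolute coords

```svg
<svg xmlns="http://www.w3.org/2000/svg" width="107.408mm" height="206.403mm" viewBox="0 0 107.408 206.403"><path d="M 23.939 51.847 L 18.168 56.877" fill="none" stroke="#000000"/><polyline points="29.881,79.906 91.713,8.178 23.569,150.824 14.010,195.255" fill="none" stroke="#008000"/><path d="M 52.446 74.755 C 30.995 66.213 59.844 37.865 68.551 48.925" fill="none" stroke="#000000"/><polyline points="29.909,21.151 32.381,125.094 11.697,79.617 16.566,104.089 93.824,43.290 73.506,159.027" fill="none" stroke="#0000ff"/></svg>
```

; LightBurn 1.5.06
; GRBL device profile, absolute coords
G21
G90
G0 X23.939 Y154.556
M4 S530
G01 X18.168 Y149.526 F1672
M5
G0 X29.881 Y126.497
M4 S788
G01 X91.713 Y198.225 F1077
G01 X23.569 Y55.579
G01 X14.010 Y11.148
M5
G0 X52.446 Y131.648
M4 S530
G01 X45.586 Y137.295 F1672
G01 X45.153 Y144.599
G01 X49.189 Y151.914
G01 X55.739 Y157.595
G01 X62.845 Y159.998
G01 X68.551 Y157.478
M5
G0 X29.909 Y185.252
M4 S234
G01 X32.381 Y81.309 F3836
G01 X11.697 Y126.786
G01 X16.566 Y102.314
G01 X93.824 Y163.113
G01 X73.506 Y47.376
M5
G0 X0.000 Y0.000

viewBox `0 0 107.408 206.403` with mm width/height → 1 unit = 1 mm. Flip: y_m = 206.403 − y_svg.

**Shape 1** — `<path>` line segment, stroke `#000000` → score (S530, F1672). Machine vertices: (23.939,154.556) → (18.168,149.526). Open path.

**Shape 2** — `<polyline>` open polyline, stroke `#008000` → cut (S788, F1077). Machine vertices: (29.881,126.497) → (91.713,198.225) → (23.569,55.579) → (14.010,11.148). Open path.

**Shape 3** — `<path>` cubic bezier, stroke `#000000` → score (S530, F1672). Control points (SVG): P0=(52.446,74.755), P1=(30.995,66.213), P2=(59.844,37.865), P3=(68.551,48.925); sampled at t=k/6. Machine vertices: (52.446,131.648) → (45.586,137.295) → (45.153,144.599) → (49.189,151.914) → (55.739,157.595) → (62.845,159.998) → (68.551,157.478). Open path.

**Shape 4** — `<polyline>` open polyline, stroke `#0000ff` → engrave (S234, F3836). Machine vertices: (29.909,185.252) → (32.381,81.309) → (11.697,126.786) → (16.566,102.314) → (93.824,163.113) → (73.506,47.376). Open path.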